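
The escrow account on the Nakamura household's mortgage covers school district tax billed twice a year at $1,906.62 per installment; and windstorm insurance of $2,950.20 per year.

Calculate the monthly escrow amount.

School district tax — $1,906.62 × 2 = $3,813.24 annually
Windstorm insurance — $2,950.20 annually
Yearly total = $6,763.44
Per month = $6,763.44 ÷ 12 = $563.62

$563.62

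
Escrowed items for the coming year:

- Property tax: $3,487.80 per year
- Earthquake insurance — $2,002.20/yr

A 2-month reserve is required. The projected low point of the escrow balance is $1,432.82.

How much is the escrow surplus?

Property tax: $3,487.80
Earthquake insurance: $2,002.20
Yearly total = $3,487.80 + $2,002.20 = $5,490.00
Monthly = $5,490.00 / 12 = $457.50
Cushion = 2 × $457.50 = $915.00
Excess over cushion: $1,432.82 − $915.00 = $517.82

$517.82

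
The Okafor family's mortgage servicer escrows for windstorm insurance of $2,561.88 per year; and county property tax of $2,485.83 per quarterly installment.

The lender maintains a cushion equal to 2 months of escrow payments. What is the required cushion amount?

$2,084.20

Windstorm insurance: $2,561.88 annually
County property tax: $2,485.83 × 4 = $9,943.32 annually
Combined annual = $2,561.88 + $9,943.32 = $12,505.20
Monthly escrow = $12,505.20 ÷ 12 = $1,042.10
Cushion = 2 × $1,042.10 = $2,084.20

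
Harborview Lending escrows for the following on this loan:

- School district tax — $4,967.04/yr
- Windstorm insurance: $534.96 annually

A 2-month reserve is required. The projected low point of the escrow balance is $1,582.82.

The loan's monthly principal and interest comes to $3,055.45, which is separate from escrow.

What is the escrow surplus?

School district tax = $4,967.04/yr
Windstorm insurance = $534.96/yr
Total annual escrow = $5,502.00
Base monthly escrow = $5,502.00 ÷ 12 = $458.50
Cushion = 2 × $458.50 = $917.00
Surplus = $1,582.82 − $917.00 = $665.82

$665.82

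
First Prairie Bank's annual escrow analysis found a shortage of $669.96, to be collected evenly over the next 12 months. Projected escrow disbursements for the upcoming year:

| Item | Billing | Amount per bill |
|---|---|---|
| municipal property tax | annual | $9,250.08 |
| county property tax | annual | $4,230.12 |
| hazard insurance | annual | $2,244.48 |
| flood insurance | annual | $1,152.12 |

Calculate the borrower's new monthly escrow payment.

Municipal property tax — $9,250.08 per year
County property tax — $4,230.12 per year
Hazard insurance — $2,244.48 per year
Flood insurance — $1,152.12 per year
Annual escrow total = $16,876.80
Monthly = $16,876.80 ÷ 12 = $1,406.40
Shortage spread = $669.96 / 12 = $55.83/mo
New monthly escrow = $1,406.40 + $55.83 = $1,462.23

$1,462.23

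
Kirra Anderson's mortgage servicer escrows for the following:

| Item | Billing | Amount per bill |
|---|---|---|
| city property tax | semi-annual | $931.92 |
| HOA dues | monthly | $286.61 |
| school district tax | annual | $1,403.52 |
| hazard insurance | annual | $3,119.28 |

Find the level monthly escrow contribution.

City property tax = $931.92 × 2 = $1,863.84
HOA dues = $286.61 × 12 = $3,439.32
School district tax = $1,403.52
Hazard insurance = $3,119.28
Yearly total = $1,863.84 + $3,439.32 + $1,403.52 + $3,119.28 = $9,825.96
Monthly = $9,825.96 ÷ 12 = $818.83

$818.83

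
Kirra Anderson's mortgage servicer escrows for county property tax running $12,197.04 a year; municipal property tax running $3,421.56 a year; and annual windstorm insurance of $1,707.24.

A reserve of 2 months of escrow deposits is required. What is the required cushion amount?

County property tax — $12,197.04/yr
Municipal property tax — $3,421.56/yr
Windstorm insurance — $1,707.24/yr
Annual escrow total = $12,197.04 + $3,421.56 + $1,707.24 = $17,325.84
Monthly = $17,325.84 / 12 = $1,443.82
Cushion = 2 × $1,443.82 = $2,887.64

$2,887.64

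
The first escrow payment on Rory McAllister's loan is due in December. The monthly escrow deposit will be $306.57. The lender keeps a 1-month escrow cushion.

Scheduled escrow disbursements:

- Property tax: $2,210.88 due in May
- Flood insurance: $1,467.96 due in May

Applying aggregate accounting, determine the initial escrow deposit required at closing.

$2,145.99

Cushion = 1 × $306.57 = $306.57
Trial balance (start $0, +$306.57 each month, − disbursements):
  Dec: +$306.57 → $306.57
  Jan: +$306.57 → $613.14
  Feb: +$306.57 → $919.71
  Mar: +$306.57 → $1,226.28
  Apr: +$306.57 → $1,532.85
  May: +$306.57 − $3,678.84 → -$1,839.42
  Jun: +$306.57 → -$1,532.85
  Jul: +$306.57 → -$1,226.28
  Aug: +$306.57 → -$919.71
  Sep: +$306.57 → -$613.14
  Oct: +$306.57 → -$306.57
  Nov: +$306.57 → $0.00
Lowest trial balance = -$1,839.42 (May)
Initial deposit = cushion − low point = $306.57 − (-$1,839.42) = $2,145.99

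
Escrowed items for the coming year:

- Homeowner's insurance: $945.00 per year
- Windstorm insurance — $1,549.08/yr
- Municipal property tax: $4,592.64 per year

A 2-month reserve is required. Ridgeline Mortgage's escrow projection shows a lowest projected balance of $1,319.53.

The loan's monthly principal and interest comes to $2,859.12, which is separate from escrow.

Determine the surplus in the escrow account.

Homeowner's insurance = $945.00 per year
Windstorm insurance = $1,549.08 per year
Municipal property tax = $4,592.64 per year
Combined annual = $945.00 + $1,549.08 + $4,592.64 = $7,086.72
Base monthly escrow = $7,086.72 ÷ 12 = $590.56
Cushion = 2 × $590.56 = $1,181.12
Excess over cushion: $1,319.53 − $1,181.12 = $138.41

$138.41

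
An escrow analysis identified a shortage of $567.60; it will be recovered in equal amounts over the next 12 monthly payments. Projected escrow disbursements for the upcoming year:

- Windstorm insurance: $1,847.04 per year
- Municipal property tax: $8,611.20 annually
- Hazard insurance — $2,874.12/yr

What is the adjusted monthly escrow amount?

Windstorm insurance — $1,847.04
Municipal property tax — $8,611.20
Hazard insurance — $2,874.12
Total annual escrow = $1,847.04 + $8,611.20 + $2,874.12 = $13,332.36
Per month = $13,332.36 ÷ 12 = $1,111.03
Shortage spread = $567.60 / 12 = $47.30/mo
New monthly escrow = $1,111.03 + $47.30 = $1,158.33

$1,158.33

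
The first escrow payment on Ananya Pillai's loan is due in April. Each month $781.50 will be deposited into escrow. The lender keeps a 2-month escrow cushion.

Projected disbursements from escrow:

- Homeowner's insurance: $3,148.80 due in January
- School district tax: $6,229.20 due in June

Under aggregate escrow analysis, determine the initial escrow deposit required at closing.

$5,447.70

Cushion = 2 × $781.50 = $1,563.00
Trial balance (start $0, +$781.50 each month, − disbursements):
  Apr: +$781.50 → $781.50
  May: +$781.50 → $1,563.00
  Jun: +$781.50 − $6,229.20 → -$3,884.70
  Jul: +$781.50 → -$3,103.20
  Aug: +$781.50 → -$2,321.70
  Sep: +$781.50 → -$1,540.20
  Oct: +$781.50 → -$758.70
  Nov: +$781.50 → $22.80
  Dec: +$781.50 → $804.30
  Jan: +$781.50 − $3,148.80 → -$1,563.00
  Feb: +$781.50 → -$781.50
  Mar: +$781.50 → $0.00
Lowest trial balance = -$3,884.70 (Jun)
Initial deposit = cushion − low point = $1,563.00 − (-$3,884.70) = $5,447.70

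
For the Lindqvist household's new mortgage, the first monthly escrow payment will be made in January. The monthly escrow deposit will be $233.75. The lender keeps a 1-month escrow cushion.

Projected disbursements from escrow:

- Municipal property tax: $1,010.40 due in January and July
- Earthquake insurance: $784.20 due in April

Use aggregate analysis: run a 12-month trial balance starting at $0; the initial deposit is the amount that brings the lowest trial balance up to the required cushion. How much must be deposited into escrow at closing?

Cushion = 1 × $233.75 = $233.75
Trial balance (start $0, +$233.75 each month, − disbursements):
  Jan: +$233.75 − $1,010.40 → -$776.65
  Feb: +$233.75 → -$542.90
  Mar: +$233.75 → -$309.15
  Apr: +$233.75 − $784.20 → -$859.60
  May: +$233.75 → -$625.85
  Jun: +$233.75 → -$392.10
  Jul: +$233.75 − $1,010.40 → -$1,168.75
  Aug: +$233.75 → -$935.00
  Sep: +$233.75 → -$701.25
  Oct: +$233.75 → -$467.50
  Nov: +$233.75 → -$233.75
  Dec: +$233.75 → $0.00
Lowest trial balance = -$1,168.75 (Jul)
Initial deposit = cushion − low point = $233.75 − (-$1,168.75) = $1,402.50

$1,402.50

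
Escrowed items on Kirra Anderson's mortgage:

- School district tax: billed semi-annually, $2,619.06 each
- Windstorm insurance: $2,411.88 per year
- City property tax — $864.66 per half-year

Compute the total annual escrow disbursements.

School district tax — $2,619.06 × 2 = $5,238.12
Windstorm insurance — $2,411.88
City property tax — $864.66 × 2 = $1,729.32
Yearly total = $5,238.12 + $2,411.88 + $1,729.32 = $9,379.32

$9,379.32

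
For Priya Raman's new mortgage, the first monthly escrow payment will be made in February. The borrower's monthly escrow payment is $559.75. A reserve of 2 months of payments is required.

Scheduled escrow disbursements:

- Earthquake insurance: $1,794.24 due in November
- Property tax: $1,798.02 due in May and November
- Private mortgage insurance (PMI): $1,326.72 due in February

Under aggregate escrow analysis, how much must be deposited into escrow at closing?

Cushion = 2 × $559.75 = $1,119.50
Trial balance (start $0, +$559.75 each month, − disbursements):
  Feb: +$559.75 − $1,326.72 → -$766.97
  Mar: +$559.75 → -$207.22
  Apr: +$559.75 → $352.53
  May: +$559.75 − $1,798.02 → -$885.74
  Jun: +$559.75 → -$325.99
  Jul: +$559.75 → $233.76
  Aug: +$559.75 → $793.51
  Sep: +$559.75 → $1,353.26
  Oct: +$559.75 → $1,913.01
  Nov: +$559.75 − $3,592.26 → -$1,119.50
  Dec: +$559.75 → -$559.75
  Jan: +$559.75 → $0.00
Lowest trial balance = -$1,119.50 (Nov)
Initial deposit = cushion − low point = $1,119.50 − (-$1,119.50) = $2,239.00

$2,239.00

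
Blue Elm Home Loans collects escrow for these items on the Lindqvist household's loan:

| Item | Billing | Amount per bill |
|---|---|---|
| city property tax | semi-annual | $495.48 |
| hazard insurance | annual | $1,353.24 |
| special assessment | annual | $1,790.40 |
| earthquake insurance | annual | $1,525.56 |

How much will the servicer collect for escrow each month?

$471.68

City property tax — $495.48 × 2 = $990.96
Hazard insurance — $1,353.24
Special assessment — $1,790.40
Earthquake insurance — $1,525.56
Annual escrow total = $5,660.16
Monthly escrow = $5,660.16 / 12 = $471.68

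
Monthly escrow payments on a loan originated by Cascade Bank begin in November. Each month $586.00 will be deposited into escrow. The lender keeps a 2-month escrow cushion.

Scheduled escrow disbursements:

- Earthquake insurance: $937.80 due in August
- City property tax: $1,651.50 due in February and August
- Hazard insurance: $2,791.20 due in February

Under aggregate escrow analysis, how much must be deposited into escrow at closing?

Cushion = 2 × $586.00 = $1,172.00
Trial balance (start $0, +$586.00 each month, − disbursements):
  Nov: +$586.00 → $586.00
  Dec: +$586.00 → $1,172.00
  Jan: +$586.00 → $1,758.00
  Feb: +$586.00 − $4,442.70 → -$2,098.70
  Mar: +$586.00 → -$1,512.70
  Apr: +$586.00 → -$926.70
  May: +$586.00 → -$340.70
  Jun: +$586.00 → $245.30
  Jul: +$586.00 → $831.30
  Aug: +$586.00 − $2,589.30 → -$1,172.00
  Sep: +$586.00 → -$586.00
  Oct: +$586.00 → $0.00
Lowest trial balance = -$2,098.70 (Feb)
Initial deposit = cushion − low point = $1,172.00 − (-$2,098.70) = $3,270.70

$3,270.70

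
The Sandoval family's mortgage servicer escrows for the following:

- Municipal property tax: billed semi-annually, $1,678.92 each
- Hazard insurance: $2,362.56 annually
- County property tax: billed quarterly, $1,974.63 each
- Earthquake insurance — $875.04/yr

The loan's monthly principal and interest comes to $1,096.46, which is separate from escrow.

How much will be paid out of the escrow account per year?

$14,493.96

Municipal property tax — $1,678.92 × 2 = $3,357.84 annually
Hazard insurance — $2,362.56 annually
County property tax — $1,974.63 × 4 = $7,898.52 annually
Earthquake insurance — $875.04 annually
Total annual escrow = $3,357.84 + $2,362.56 + $7,898.52 + $875.04 = $14,493.96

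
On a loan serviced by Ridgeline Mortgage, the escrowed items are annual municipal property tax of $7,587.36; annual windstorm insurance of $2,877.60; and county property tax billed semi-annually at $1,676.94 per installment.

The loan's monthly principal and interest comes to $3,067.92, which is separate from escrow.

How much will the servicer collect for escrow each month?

$1,151.57

Municipal property tax — $7,587.36 annually
Windstorm insurance — $2,877.60 annually
County property tax — $1,676.94 × 2 = $3,353.88 annually
Total per year = $7,587.36 + $2,877.60 + $3,353.88 = $13,818.84
Per month = $13,818.84 / 12 = $1,151.57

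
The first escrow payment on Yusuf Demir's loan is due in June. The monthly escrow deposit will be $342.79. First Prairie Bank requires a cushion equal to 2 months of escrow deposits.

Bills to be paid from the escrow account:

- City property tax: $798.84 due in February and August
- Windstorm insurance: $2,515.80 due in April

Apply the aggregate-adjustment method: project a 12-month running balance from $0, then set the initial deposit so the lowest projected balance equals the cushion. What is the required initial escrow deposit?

$1,028.37

Cushion = 2 × $342.79 = $685.58
Trial balance (start $0, +$342.79 each month, − disbursements):
  Jun: +$342.79 → $342.79
  Jul: +$342.79 → $685.58
  Aug: +$342.79 − $798.84 → $229.53
  Sep: +$342.79 → $572.32
  Oct: +$342.79 → $915.11
  Nov: +$342.79 → $1,257.90
  Dec: +$342.79 → $1,600.69
  Jan: +$342.79 → $1,943.48
  Feb: +$342.79 − $798.84 → $1,487.43
  Mar: +$342.79 → $1,830.22
  Apr: +$342.79 − $2,515.80 → -$342.79
  May: +$342.79 → $0.00
Lowest trial balance = -$342.79 (Apr)
Initial deposit = cushion − low point = $685.58 − (-$342.79) = $1,028.37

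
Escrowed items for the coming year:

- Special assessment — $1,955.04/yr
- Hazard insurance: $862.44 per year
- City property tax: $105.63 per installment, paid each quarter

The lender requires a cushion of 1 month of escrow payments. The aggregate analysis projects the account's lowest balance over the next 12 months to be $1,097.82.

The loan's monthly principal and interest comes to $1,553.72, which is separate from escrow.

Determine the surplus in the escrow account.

Special assessment = $1,955.04 annually
Hazard insurance = $862.44 annually
City property tax = $105.63 × 4 = $422.52 annually
Annual escrow total = $1,955.04 + $862.44 + $422.52 = $3,240.00
Monthly escrow = $3,240.00 ÷ 12 = $270.00
Required cushion = 1 × $270.00 = $270.00
Surplus = $1,097.82 − $270.00 = $827.82

$827.82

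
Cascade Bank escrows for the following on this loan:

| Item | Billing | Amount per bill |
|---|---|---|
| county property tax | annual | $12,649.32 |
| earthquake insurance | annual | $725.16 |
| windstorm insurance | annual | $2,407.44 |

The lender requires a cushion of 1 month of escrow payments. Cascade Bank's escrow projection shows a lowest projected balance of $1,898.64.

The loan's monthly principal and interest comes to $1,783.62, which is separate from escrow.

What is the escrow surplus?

County property tax — $12,649.32 annually
Earthquake insurance — $725.16 annually
Windstorm insurance — $2,407.44 annually
Total per year = $15,781.92
Monthly escrow = $15,781.92 ÷ 12 = $1,315.16
Cushion = 1 × $1,315.16 = $1,315.16
Excess over cushion: $1,898.64 − $1,315.16 = $583.48

$583.48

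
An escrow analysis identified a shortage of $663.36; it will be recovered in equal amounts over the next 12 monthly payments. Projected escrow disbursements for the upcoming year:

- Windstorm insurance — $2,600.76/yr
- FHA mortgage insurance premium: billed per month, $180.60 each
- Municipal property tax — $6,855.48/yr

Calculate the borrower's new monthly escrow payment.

Windstorm insurance: $2,600.76 per year
FHA mortgage insurance premium: $180.60 × 12 = $2,167.20 per year
Municipal property tax: $6,855.48 per year
Combined annual = $11,623.44
Monthly = $11,623.44 / 12 = $968.62
Monthly shortage recovery: $663.36 ÷ 12 = $55.28
Adjusted monthly = $968.62 + $55.28 = $1,023.90

$1,023.90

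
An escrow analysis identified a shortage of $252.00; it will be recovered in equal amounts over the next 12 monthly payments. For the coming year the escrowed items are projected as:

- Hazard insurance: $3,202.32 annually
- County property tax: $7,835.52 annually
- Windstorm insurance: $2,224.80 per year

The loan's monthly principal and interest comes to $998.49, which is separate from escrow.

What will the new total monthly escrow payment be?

$1,126.22

Hazard insurance: $3,202.32 annually
County property tax: $7,835.52 annually
Windstorm insurance: $2,224.80 annually
Yearly total = $13,262.64
Monthly = $13,262.64 / 12 = $1,105.22
Shortage per month = $252.00 ÷ 12 = $21.00
New monthly escrow = $1,105.22 + $21.00 = $1,126.22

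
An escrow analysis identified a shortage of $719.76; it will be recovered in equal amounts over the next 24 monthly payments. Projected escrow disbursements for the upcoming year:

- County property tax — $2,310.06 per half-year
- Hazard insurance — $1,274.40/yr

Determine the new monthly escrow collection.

$521.20

County property tax — $2,310.06 × 2 = $4,620.12
Hazard insurance — $1,274.40
Total annual escrow = $4,620.12 + $1,274.40 = $5,894.52
Per month = $5,894.52 ÷ 12 = $491.21
Monthly shortage recovery: $719.76 / 24 = $29.99
New monthly escrow = $491.21 + $29.99 = $521.20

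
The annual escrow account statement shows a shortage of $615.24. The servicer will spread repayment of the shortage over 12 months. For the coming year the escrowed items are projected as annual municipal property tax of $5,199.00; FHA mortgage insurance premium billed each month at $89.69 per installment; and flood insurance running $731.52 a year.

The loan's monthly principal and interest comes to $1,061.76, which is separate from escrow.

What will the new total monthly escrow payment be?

Municipal property tax — $5,199.00 per year
FHA mortgage insurance premium — $89.69 × 12 = $1,076.28 per year
Flood insurance — $731.52 per year
Total annual escrow = $5,199.00 + $1,076.28 + $731.52 = $7,006.80
Monthly = $7,006.80 ÷ 12 = $583.90
Shortage per month = $615.24 ÷ 12 = $51.27
Adjusted monthly = $583.90 + $51.27 = $635.17

$635.17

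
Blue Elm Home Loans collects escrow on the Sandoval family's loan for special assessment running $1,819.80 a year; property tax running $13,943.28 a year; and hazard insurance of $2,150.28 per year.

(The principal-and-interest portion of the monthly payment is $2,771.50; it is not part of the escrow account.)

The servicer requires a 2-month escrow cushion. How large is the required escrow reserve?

$2,985.56

Special assessment — $1,819.80/yr
Property tax — $13,943.28/yr
Hazard insurance — $2,150.28/yr
Total per year = $1,819.80 + $13,943.28 + $2,150.28 = $17,913.36
Monthly escrow = $17,913.36 / 12 = $1,492.78
Required cushion = 2 × $1,492.78 = $2,985.56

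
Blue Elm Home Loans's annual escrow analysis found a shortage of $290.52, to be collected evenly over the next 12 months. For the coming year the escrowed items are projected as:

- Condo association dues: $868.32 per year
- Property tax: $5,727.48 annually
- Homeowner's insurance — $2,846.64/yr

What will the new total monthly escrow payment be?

Condo association dues — $868.32 annually
Property tax — $5,727.48 annually
Homeowner's insurance — $2,846.64 annually
Total annual escrow = $868.32 + $5,727.48 + $2,846.64 = $9,442.44
Per month = $9,442.44 ÷ 12 = $786.87
Shortage spread = $290.52 / 12 = $24.21/mo
New monthly escrow = $786.87 + $24.21 = $811.08

$811.08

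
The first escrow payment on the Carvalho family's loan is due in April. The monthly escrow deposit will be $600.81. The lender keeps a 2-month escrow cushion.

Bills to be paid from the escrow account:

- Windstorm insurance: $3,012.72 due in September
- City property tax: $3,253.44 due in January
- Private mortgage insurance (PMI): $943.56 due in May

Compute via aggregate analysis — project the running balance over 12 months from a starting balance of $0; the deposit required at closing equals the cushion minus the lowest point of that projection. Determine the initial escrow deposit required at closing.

Cushion = 2 × $600.81 = $1,201.62
Trial balance (start $0, +$600.81 each month, − disbursements):
  Apr: +$600.81 → $600.81
  May: +$600.81 − $943.56 → $258.06
  Jun: +$600.81 → $858.87
  Jul: +$600.81 → $1,459.68
  Aug: +$600.81 → $2,060.49
  Sep: +$600.81 − $3,012.72 → -$351.42
  Oct: +$600.81 → $249.39
  Nov: +$600.81 → $850.20
  Dec: +$600.81 → $1,451.01
  Jan: +$600.81 − $3,253.44 → -$1,201.62
  Feb: +$600.81 → -$600.81
  Mar: +$600.81 → $0.00
Lowest trial balance = -$1,201.62 (Jan)
Initial deposit = cushion − low point = $1,201.62 − (-$1,201.62) = $2,403.24

$2,403.24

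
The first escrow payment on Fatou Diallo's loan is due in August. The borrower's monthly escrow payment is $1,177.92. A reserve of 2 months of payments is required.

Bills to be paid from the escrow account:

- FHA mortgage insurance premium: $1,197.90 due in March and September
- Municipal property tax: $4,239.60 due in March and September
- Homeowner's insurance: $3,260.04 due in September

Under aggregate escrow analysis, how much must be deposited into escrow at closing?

Cushion = 2 × $1,177.92 = $2,355.84
Trial balance (start $0, +$1,177.92 each month, − disbursements):
  Aug: +$1,177.92 → $1,177.92
  Sep: +$1,177.92 − $8,697.54 → -$6,341.70
  Oct: +$1,177.92 → -$5,163.78
  Nov: +$1,177.92 → -$3,985.86
  Dec: +$1,177.92 → -$2,807.94
  Jan: +$1,177.92 → -$1,630.02
  Feb: +$1,177.92 → -$452.10
  Mar: +$1,177.92 − $5,437.50 → -$4,711.68
  Apr: +$1,177.92 → -$3,533.76
  May: +$1,177.92 → -$2,355.84
  Jun: +$1,177.92 → -$1,177.92
  Jul: +$1,177.92 → $0.00
Lowest trial balance = -$6,341.70 (Sep)
Initial deposit = cushion − low point = $2,355.84 − (-$6,341.70) = $8,697.54

$8,697.54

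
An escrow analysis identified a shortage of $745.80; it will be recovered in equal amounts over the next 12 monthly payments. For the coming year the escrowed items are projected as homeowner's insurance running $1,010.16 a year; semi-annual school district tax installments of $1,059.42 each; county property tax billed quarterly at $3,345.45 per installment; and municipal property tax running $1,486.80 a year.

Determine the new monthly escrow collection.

$1,561.95

Homeowner's insurance: $1,010.16 annually
School district tax: $1,059.42 × 2 = $2,118.84 annually
County property tax: $3,345.45 × 4 = $13,381.80 annually
Municipal property tax: $1,486.80 annually
Combined annual = $1,010.16 + $2,118.84 + $13,381.80 + $1,486.80 = $17,997.60
Monthly escrow = $17,997.60 / 12 = $1,499.80
Shortage spread = $745.80 / 12 = $62.15/mo
New monthly escrow = $1,499.80 + $62.15 = $1,561.95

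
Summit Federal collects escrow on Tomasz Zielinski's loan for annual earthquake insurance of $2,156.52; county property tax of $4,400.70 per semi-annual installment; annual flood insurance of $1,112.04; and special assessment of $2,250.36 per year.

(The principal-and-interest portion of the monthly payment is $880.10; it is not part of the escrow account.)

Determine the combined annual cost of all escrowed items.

Earthquake insurance — $2,156.52/yr
County property tax — $4,400.70 × 2 = $8,801.40/yr
Flood insurance — $1,112.04/yr
Special assessment — $2,250.36/yr
Combined annual = $14,320.32

$14,320.32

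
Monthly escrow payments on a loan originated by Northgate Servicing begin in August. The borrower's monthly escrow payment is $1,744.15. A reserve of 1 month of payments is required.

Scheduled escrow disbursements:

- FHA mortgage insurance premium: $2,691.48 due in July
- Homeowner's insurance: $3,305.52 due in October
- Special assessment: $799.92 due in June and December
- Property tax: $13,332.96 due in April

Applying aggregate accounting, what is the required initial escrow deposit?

$3,485.20

Cushion = 1 × $1,744.15 = $1,744.15
Trial balance (start $0, +$1,744.15 each month, − disbursements):
  Aug: +$1,744.15 → $1,744.15
  Sep: +$1,744.15 → $3,488.30
  Oct: +$1,744.15 − $3,305.52 → $1,926.93
  Nov: +$1,744.15 → $3,671.08
  Dec: +$1,744.15 − $799.92 → $4,615.31
  Jan: +$1,744.15 → $6,359.46
  Feb: +$1,744.15 → $8,103.61
  Mar: +$1,744.15 → $9,847.76
  Apr: +$1,744.15 − $13,332.96 → -$1,741.05
  May: +$1,744.15 → $3.10
  Jun: +$1,744.15 − $799.92 → $947.33
  Jul: +$1,744.15 − $2,691.48 → $0.00
Lowest trial balance = -$1,741.05 (Apr)
Initial deposit = cushion − low point = $1,744.15 − (-$1,741.05) = $3,485.20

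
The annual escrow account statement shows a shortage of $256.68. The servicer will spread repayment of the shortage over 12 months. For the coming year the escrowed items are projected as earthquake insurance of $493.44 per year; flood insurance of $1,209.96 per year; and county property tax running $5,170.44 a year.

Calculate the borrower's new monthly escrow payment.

$594.21

Earthquake insurance = $493.44 per year
Flood insurance = $1,209.96 per year
County property tax = $5,170.44 per year
Annual escrow total = $493.44 + $1,209.96 + $5,170.44 = $6,873.84
Monthly = $6,873.84 / 12 = $572.82
Monthly shortage recovery: $256.68 / 12 = $21.39
New monthly escrow = $572.82 + $21.39 = $594.21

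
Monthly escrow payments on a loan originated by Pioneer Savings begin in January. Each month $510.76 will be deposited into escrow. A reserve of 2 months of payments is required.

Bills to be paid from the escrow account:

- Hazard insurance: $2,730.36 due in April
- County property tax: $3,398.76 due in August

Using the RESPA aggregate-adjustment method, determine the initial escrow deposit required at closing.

$3,064.56

Cushion = 2 × $510.76 = $1,021.52
Trial balance (start $0, +$510.76 each month, − disbursements):
  Jan: +$510.76 → $510.76
  Feb: +$510.76 → $1,021.52
  Mar: +$510.76 → $1,532.28
  Apr: +$510.76 − $2,730.36 → -$687.32
  May: +$510.76 → -$176.56
  Jun: +$510.76 → $334.20
  Jul: +$510.76 → $844.96
  Aug: +$510.76 − $3,398.76 → -$2,043.04
  Sep: +$510.76 → -$1,532.28
  Oct: +$510.76 → -$1,021.52
  Nov: +$510.76 → -$510.76
  Dec: +$510.76 → $0.00
Lowest trial balance = -$2,043.04 (Aug)
Initial deposit = cushion − low point = $1,021.52 − (-$2,043.04) = $3,064.56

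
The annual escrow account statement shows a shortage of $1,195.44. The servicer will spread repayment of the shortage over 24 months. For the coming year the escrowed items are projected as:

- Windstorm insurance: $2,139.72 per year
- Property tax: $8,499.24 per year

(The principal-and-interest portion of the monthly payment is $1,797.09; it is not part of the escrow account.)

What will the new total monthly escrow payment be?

Windstorm insurance — $2,139.72
Property tax — $8,499.24
Yearly total = $2,139.72 + $8,499.24 = $10,638.96
Base monthly escrow = $10,638.96 ÷ 12 = $886.58
Shortage spread = $1,195.44 ÷ 24 = $49.81/mo
New monthly escrow = $886.58 + $49.81 = $936.39

$936.39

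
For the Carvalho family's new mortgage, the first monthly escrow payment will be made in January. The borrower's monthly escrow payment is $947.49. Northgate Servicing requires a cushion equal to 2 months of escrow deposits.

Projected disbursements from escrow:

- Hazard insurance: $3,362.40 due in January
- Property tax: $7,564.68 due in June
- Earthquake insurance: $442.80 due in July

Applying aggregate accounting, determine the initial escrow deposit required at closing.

$7,137.12

Cushion = 2 × $947.49 = $1,894.98
Trial balance (start $0, +$947.49 each month, − disbursements):
  Jan: +$947.49 − $3,362.40 → -$2,414.91
  Feb: +$947.49 → -$1,467.42
  Mar: +$947.49 → -$519.93
  Apr: +$947.49 → $427.56
  May: +$947.49 → $1,375.05
  Jun: +$947.49 − $7,564.68 → -$5,242.14
  Jul: +$947.49 − $442.80 → -$4,737.45
  Aug: +$947.49 → -$3,789.96
  Sep: +$947.49 → -$2,842.47
  Oct: +$947.49 → -$1,894.98
  Nov: +$947.49 → -$947.49
  Dec: +$947.49 → $0.00
Lowest trial balance = -$5,242.14 (Jun)
Initial deposit = cushion − low point = $1,894.98 − (-$5,242.14) = $7,137.12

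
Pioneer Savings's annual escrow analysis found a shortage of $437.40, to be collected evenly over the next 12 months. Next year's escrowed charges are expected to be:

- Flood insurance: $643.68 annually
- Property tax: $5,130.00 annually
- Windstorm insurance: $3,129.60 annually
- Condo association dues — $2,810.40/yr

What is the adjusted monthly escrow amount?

$1,012.59

Flood insurance: $643.68
Property tax: $5,130.00
Windstorm insurance: $3,129.60
Condo association dues: $2,810.40
Total per year = $11,713.68
Monthly escrow = $11,713.68 ÷ 12 = $976.14
Shortage per month = $437.40 / 12 = $36.45
New monthly escrow = $976.14 + $36.45 = $1,012.59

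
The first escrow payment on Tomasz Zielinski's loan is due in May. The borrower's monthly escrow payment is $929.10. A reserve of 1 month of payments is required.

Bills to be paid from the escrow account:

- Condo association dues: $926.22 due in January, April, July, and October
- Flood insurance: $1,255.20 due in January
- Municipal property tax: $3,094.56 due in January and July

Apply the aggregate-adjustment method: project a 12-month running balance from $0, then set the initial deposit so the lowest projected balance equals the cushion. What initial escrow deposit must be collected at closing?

Cushion = 1 × $929.10 = $929.10
Trial balance (start $0, +$929.10 each month, − disbursements):
  May: +$929.10 → $929.10
  Jun: +$929.10 → $1,858.20
  Jul: +$929.10 − $4,020.78 → -$1,233.48
  Aug: +$929.10 → -$304.38
  Sep: +$929.10 → $624.72
  Oct: +$929.10 − $926.22 → $627.60
  Nov: +$929.10 → $1,556.70
  Dec: +$929.10 → $2,485.80
  Jan: +$929.10 − $5,275.98 → -$1,861.08
  Feb: +$929.10 → -$931.98
  Mar: +$929.10 → -$2.88
  Apr: +$929.10 − $926.22 → $0.00
Lowest trial balance = -$1,861.08 (Jan)
Initial deposit = cushion − low point = $929.10 − (-$1,861.08) = $2,790.18

$2,790.18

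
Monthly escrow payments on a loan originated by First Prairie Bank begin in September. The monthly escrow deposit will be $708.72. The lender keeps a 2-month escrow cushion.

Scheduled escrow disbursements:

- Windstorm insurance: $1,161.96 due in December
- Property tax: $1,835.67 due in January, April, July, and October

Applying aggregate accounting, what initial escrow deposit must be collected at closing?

Cushion = 2 × $708.72 = $1,417.44
Trial balance (start $0, +$708.72 each month, − disbursements):
  Sep: +$708.72 → $708.72
  Oct: +$708.72 − $1,835.67 → -$418.23
  Nov: +$708.72 → $290.49
  Dec: +$708.72 − $1,161.96 → -$162.75
  Jan: +$708.72 − $1,835.67 → -$1,289.70
  Feb: +$708.72 → -$580.98
  Mar: +$708.72 → $127.74
  Apr: +$708.72 − $1,835.67 → -$999.21
  May: +$708.72 → -$290.49
  Jun: +$708.72 → $418.23
  Jul: +$708.72 − $1,835.67 → -$708.72
  Aug: +$708.72 → $0.00
Lowest trial balance = -$1,289.70 (Jan)
Initial deposit = cushion − low point = $1,417.44 − (-$1,289.70) = $2,707.14

$2,707.14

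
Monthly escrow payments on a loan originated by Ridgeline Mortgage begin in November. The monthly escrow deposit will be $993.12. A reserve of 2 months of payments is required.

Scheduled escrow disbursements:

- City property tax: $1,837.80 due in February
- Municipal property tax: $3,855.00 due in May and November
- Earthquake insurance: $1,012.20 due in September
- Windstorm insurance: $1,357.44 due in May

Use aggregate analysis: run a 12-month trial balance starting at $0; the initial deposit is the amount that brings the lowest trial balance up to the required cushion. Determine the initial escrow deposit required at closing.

Cushion = 2 × $993.12 = $1,986.24
Trial balance (start $0, +$993.12 each month, − disbursements):
  Nov: +$993.12 − $3,855.00 → -$2,861.88
  Dec: +$993.12 → -$1,868.76
  Jan: +$993.12 → -$875.64
  Feb: +$993.12 − $1,837.80 → -$1,720.32
  Mar: +$993.12 → -$727.20
  Apr: +$993.12 → $265.92
  May: +$993.12 − $5,212.44 → -$3,953.40
  Jun: +$993.12 → -$2,960.28
  Jul: +$993.12 → -$1,967.16
  Aug: +$993.12 → -$974.04
  Sep: +$993.12 − $1,012.20 → -$993.12
  Oct: +$993.12 → $0.00
Lowest trial balance = -$3,953.40 (May)
Initial deposit = cushion − low point = $1,986.24 − (-$3,953.40) = $5,939.64

$5,939.64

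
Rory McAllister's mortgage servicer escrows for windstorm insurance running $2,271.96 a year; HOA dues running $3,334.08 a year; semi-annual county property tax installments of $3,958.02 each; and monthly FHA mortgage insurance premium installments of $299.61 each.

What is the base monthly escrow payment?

$1,426.45

Windstorm insurance: $2,271.96 per year
HOA dues: $3,334.08 per year
County property tax: $3,958.02 × 2 = $7,916.04 per year
FHA mortgage insurance premium: $299.61 × 12 = $3,595.32 per year
Combined annual = $17,117.40
Per month = $17,117.40 / 12 = $1,426.45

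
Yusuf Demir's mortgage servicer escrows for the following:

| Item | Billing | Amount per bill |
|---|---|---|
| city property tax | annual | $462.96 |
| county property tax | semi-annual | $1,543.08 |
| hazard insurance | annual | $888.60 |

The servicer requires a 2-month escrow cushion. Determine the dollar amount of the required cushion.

City property tax: $462.96 annually
County property tax: $1,543.08 × 2 = $3,086.16 annually
Hazard insurance: $888.60 annually
Annual escrow total = $4,437.72
Monthly escrow = $4,437.72 ÷ 12 = $369.81
Reserve = 2 × $369.81 = $739.62

$739.62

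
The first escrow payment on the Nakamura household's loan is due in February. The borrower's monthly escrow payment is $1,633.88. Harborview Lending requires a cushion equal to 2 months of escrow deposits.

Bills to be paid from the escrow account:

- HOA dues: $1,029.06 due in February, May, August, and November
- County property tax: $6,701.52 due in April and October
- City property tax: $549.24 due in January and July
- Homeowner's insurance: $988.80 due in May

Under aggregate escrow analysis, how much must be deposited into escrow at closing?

Cushion = 2 × $1,633.88 = $3,267.76
Trial balance (start $0, +$1,633.88 each month, − disbursements):
  Feb: +$1,633.88 − $1,029.06 → $604.82
  Mar: +$1,633.88 → $2,238.70
  Apr: +$1,633.88 − $6,701.52 → -$2,828.94
  May: +$1,633.88 − $2,017.86 → -$3,212.92
  Jun: +$1,633.88 → -$1,579.04
  Jul: +$1,633.88 − $549.24 → -$494.40
  Aug: +$1,633.88 − $1,029.06 → $110.42
  Sep: +$1,633.88 → $1,744.30
  Oct: +$1,633.88 − $6,701.52 → -$3,323.34
  Nov: +$1,633.88 − $1,029.06 → -$2,718.52
  Dec: +$1,633.88 → -$1,084.64
  Jan: +$1,633.88 − $549.24 → $0.00
Lowest trial balance = -$3,323.34 (Oct)
Initial deposit = cushion − low point = $3,267.76 − (-$3,323.34) = $6,591.10

$6,591.10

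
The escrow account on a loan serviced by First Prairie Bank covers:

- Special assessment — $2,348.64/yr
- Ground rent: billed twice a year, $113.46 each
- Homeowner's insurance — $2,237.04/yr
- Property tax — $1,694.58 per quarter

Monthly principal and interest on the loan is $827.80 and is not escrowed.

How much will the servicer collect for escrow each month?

$965.91

Special assessment — $2,348.64/yr
Ground rent — $113.46 × 2 = $226.92/yr
Homeowner's insurance — $2,237.04/yr
Property tax — $1,694.58 × 4 = $6,778.32/yr
Total per year = $11,590.92
Per month = $11,590.92 ÷ 12 = $965.91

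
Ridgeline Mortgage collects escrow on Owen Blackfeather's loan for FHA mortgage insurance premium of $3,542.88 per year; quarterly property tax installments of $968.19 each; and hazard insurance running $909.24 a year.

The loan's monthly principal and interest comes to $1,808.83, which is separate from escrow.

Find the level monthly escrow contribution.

FHA mortgage insurance premium = $3,542.88/yr
Property tax = $968.19 × 4 = $3,872.76/yr
Hazard insurance = $909.24/yr
Yearly total = $8,324.88
Base monthly escrow = $8,324.88 ÷ 12 = $693.74

$693.74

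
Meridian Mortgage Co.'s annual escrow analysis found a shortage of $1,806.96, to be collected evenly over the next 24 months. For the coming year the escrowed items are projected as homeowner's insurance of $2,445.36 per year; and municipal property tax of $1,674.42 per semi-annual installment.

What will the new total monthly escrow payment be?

Homeowner's insurance = $2,445.36 per year
Municipal property tax = $1,674.42 × 2 = $3,348.84 per year
Total annual escrow = $2,445.36 + $3,348.84 = $5,794.20
Monthly = $5,794.20 ÷ 12 = $482.85
Monthly shortage recovery: $1,806.96 ÷ 24 = $75.29
New monthly escrow = $482.85 + $75.29 = $558.14

$558.14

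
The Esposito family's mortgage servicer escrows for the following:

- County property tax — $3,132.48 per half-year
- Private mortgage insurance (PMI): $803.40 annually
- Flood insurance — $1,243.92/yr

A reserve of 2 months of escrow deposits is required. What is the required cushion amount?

County property tax: $3,132.48 × 2 = $6,264.96 per year
Private mortgage insurance (PMI): $803.40 per year
Flood insurance: $1,243.92 per year
Total annual escrow = $8,312.28
Per month = $8,312.28 / 12 = $692.69
Reserve = 2 × $692.69 = $1,385.38

$1,385.38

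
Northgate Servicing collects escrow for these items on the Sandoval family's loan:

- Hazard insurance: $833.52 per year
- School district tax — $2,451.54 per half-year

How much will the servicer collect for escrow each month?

$478.05

Hazard insurance: $833.52 annually
School district tax: $2,451.54 × 2 = $4,903.08 annually
Total per year = $833.52 + $4,903.08 = $5,736.60
Per month = $5,736.60 / 12 = $478.05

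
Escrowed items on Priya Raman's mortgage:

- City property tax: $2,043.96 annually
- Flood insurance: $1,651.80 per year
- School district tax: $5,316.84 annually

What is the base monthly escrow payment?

City property tax: $2,043.96 annually
Flood insurance: $1,651.80 annually
School district tax: $5,316.84 annually
Annual escrow total = $2,043.96 + $1,651.80 + $5,316.84 = $9,012.60
Base monthly escrow = $9,012.60 / 12 = $751.05

$751.05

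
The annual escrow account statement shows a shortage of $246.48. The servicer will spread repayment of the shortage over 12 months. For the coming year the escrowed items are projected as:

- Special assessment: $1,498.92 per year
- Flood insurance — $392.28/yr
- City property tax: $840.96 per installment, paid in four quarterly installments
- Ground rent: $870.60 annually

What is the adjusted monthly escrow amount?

Special assessment — $1,498.92
Flood insurance — $392.28
City property tax — $840.96 × 4 = $3,363.84
Ground rent — $870.60
Annual escrow total = $6,125.64
Monthly = $6,125.64 ÷ 12 = $510.47
Monthly shortage recovery: $246.48 / 12 = $20.54
Adjusted monthly = $510.47 + $20.54 = $531.01

$531.01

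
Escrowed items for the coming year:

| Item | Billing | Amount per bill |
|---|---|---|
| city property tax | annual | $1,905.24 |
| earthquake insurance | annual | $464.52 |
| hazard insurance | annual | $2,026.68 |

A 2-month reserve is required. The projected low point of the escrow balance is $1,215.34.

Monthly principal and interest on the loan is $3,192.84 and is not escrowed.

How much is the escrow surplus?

City property tax: $1,905.24 per year
Earthquake insurance: $464.52 per year
Hazard insurance: $2,026.68 per year
Total annual escrow = $1,905.24 + $464.52 + $2,026.68 = $4,396.44
Per month = $4,396.44 ÷ 12 = $366.37
Required cushion = 2 × $366.37 = $732.74
Surplus = $1,215.34 − $732.74 = $482.60

$482.60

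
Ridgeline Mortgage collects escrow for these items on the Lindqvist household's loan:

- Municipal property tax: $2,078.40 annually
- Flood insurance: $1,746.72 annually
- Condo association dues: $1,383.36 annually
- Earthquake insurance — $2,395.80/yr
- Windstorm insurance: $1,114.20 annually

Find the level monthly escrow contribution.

$726.54

Municipal property tax: $2,078.40 per year
Flood insurance: $1,746.72 per year
Condo association dues: $1,383.36 per year
Earthquake insurance: $2,395.80 per year
Windstorm insurance: $1,114.20 per year
Combined annual = $8,718.48
Monthly = $8,718.48 / 12 = $726.54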